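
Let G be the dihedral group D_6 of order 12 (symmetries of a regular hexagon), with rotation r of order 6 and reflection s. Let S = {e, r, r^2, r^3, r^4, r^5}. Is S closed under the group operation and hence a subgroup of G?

Yes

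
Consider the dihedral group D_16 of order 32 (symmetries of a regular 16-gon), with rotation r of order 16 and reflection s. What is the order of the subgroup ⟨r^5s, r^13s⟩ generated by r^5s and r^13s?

|⟨r^5s⟩| = 2 and |⟨r^13s⟩| = 2, so |H| is a multiple of lcm(2, 2) = 2 and divides |G| = 32.
Closing under the operation: H = {e, r^8, r^5s, r^13s}, so |H| = 4.

4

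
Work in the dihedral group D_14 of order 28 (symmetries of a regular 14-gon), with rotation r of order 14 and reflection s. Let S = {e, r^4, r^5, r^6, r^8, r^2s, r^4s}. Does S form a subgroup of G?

No

r^4 ∈ S but its inverse r^10 ∉ S, so S is not a subgroup.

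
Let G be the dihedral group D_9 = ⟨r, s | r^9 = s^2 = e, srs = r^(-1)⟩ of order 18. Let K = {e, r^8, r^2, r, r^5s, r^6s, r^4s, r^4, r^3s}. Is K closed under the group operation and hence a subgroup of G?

No

r^4 ∈ K but its inverse r^5 ∉ K, so K is not a subgroup.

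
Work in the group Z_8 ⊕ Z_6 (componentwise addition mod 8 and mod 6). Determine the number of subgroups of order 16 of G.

|G| = 48 and 16 | 48, so subgroups of order 16 are possible by Lagrange.
The subgroups of order 16 are: {(0,0), (0,3), (1,0), (1,3), (2,0), (2,3), (3,0), (3,3), (4,0), (4,3), (5,0), (5,3), (6,0), (6,3), (7,0), (7,3)}.
So G has 1 subgroup of order 16.

1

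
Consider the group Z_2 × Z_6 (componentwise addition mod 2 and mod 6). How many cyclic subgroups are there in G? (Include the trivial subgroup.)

8

A cyclic subgroup of order d is generated by each of its φ(d) elements of order d, so the cyclic subgroups of order d number (#elements of order d)/φ(d).
Cyclic subgroups by order — order 1: 1; order 2: 3; order 3: 1; order 6: 3.
Total: 8.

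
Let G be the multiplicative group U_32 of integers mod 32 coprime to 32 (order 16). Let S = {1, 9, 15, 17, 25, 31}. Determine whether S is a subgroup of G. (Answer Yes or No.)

|S| = 6 does not divide |G| = 16, so by Lagrange S is not a subgroup.

No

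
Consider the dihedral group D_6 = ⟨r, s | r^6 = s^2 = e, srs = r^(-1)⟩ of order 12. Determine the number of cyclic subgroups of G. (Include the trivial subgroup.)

10

Each element a generates a cyclic subgroup ⟨a⟩; distinct elements may generate the same one (a cyclic group of order d has φ(d) generators).
Cyclic subgroups by order — order 1: 1; order 2: 7; order 3: 1; order 6: 1.
Total: 10.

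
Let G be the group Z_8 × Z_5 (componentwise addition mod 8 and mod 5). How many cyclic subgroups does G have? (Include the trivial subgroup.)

Group the elements of G by the cyclic subgroup they generate; each cyclic subgroup of order d accounts for φ(d) elements.
Cyclic subgroups by order — order 1: 1; order 2: 1; order 4: 1; order 5: 1; order 8: 1; order 10: 1; order 20: 1; order 40: 1.
Total: 8.

8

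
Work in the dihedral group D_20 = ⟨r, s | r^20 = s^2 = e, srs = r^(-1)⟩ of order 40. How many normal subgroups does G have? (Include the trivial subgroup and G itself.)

9

G has 48 subgroups. Checking conjugation-invariance by order — order 1: 1/1 normal; order 2: 1/21 normal; order 4: 1/11 normal; order 5: 1/1 normal; order 8: 0/5 normal; order 10: 1/5 normal; order 20: 3/3 normal; order 40: 1/1 normal.
Total normal subgroups: 9.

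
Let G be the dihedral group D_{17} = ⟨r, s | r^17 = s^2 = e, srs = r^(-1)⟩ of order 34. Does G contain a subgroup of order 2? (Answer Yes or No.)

2 | 34. A subgroup of order 2 is {e, r^10s}.

Yes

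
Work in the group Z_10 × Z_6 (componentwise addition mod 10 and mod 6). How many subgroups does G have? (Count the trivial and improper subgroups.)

20

|G| = 60, so by Lagrange every subgroup order divides 60. Divisors: 1, 2, 3, 4, 5, 6, 10, 12, 15, 20, 30, 60.
Subgroups by order — order 1: 1; order 2: 3; order 3: 1; order 4: 1; order 5: 1; order 6: 3; order 10: 3; order 12: 1; order 15: 1; order 20: 1; order 30: 3; order 60: 1.
Total: 1 + 3 + 1 + 1 + 1 + 3 + 3 + 1 + 1 + 1 + 3 + 1 = 20.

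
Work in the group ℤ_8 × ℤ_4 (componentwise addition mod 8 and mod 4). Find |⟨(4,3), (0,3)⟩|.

8

|⟨(4,3)⟩| = 4 and |⟨(0,3)⟩| = 4, so |H| is a multiple of lcm(4, 4) = 4 and divides |G| = 32.
Closing under the operation: H = {(0,0), (0,1), (0,2), (0,3), (4,0), (4,1), (4,2), (4,3)}, so |H| = 8.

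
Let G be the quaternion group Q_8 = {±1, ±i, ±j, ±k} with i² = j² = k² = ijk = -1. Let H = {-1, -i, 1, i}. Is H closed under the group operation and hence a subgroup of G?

|H| = 4 divides |G| = 8, consistent with Lagrange.
H contains the identity, every element's inverse is in H, and H is closed under ·: it is a subgroup.
In fact H = ⟨-i⟩.

Yes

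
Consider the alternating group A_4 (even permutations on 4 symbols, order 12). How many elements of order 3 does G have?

8

The elements of order 3 are: (2 3 4), (2 4 3), (1 2 3), (1 2 4), (1 3 2), (1 3 4), (1 4 2), (1 4 3).
That's 8.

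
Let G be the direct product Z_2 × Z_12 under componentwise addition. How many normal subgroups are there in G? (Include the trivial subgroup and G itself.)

G is abelian, so every subgroup is normal.
G has 16 subgroups in total, hence 16 normal subgroups.

16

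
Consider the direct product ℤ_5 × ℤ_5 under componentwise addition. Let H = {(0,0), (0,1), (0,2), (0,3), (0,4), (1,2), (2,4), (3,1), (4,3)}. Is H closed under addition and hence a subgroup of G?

|H| = 9 does not divide |G| = 25, so by Lagrange H is not a subgroup.

No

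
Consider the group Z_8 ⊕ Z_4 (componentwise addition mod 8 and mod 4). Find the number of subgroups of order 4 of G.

|G| = 32 and 4 | 32, so subgroups of order 4 are possible by Lagrange.
The subgroups of order 4 are: {(0,0), (0,1), (0,2), (0,3)}; {(0,0), (0,2), (4,0), (4,2)}; {(0,0), (0,2), (4,1), (4,3)}; {(0,0), (2,0), (4,0), (6,0)}; … (7 in all).
So G has 7 subgroups of order 4.

7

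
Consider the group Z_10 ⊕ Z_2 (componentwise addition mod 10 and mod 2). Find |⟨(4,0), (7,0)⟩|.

|⟨(4,0)⟩| = 5 and |⟨(7,0)⟩| = 10, so |H| is a multiple of lcm(5, 10) = 10 and divides |G| = 20.
Closing under the operation: H = {(0,0), (1,0), (2,0), (3,0), (4,0), (5,0), (6,0), (7,0), (8,0), (9,0)}, so |H| = 10.

10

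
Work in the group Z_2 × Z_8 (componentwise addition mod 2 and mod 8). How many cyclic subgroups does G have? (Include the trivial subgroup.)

Each element a generates a cyclic subgroup ⟨a⟩; distinct elements may generate the same one (a cyclic group of order d has φ(d) generators).
Cyclic subgroups by order — order 1: 1; order 2: 3; order 4: 2; order 8: 2.
Total: 8.

8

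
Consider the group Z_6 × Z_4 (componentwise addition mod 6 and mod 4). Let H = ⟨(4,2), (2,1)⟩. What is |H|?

12

|⟨(4,2)⟩| = 6 and |⟨(2,1)⟩| = 12, so |H| is a multiple of lcm(6, 12) = 12 and divides |G| = 24.
Closing under the operation: H = {(0,0), (0,1), (0,2), (0,3), (2,0), (2,1), (2,2), (2,3), (4,0), (4,1), (4,2), (4,3)}, so |H| = 12.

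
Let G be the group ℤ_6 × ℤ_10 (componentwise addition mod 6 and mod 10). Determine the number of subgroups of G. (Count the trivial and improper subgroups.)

20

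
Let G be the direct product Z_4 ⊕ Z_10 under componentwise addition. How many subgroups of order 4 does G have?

|G| = 40 and 4 | 40, so subgroups of order 4 are possible by Lagrange.
The subgroups of order 4 are: {(0,0), (0,5), (2,0), (2,5)}; {(0,0), (1,0), (2,0), (3,0)}; {(0,0), (1,5), (2,0), (3,5)}.
So G has 3 subgroups of order 4.

3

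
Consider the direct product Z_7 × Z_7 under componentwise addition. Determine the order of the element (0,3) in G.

7

The order of (0,3) in Z_7 × Z_7 is lcm(ord(0) in Z_7, ord(3) in Z_7).
ord(0) = 1 and ord(3) = 7, so |⟨(0,3)⟩| = lcm(1, 7) = 7.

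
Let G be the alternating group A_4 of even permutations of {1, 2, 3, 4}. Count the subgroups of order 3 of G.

|G| = 12 and 3 | 12, so subgroups of order 3 are possible by Lagrange.
The subgroups of order 3 are: {e, (1 2 3), (1 3 2)}; {e, (1 2 4), (1 4 2)}; {e, (1 3 4), (1 4 3)}; {e, (2 3 4), (2 4 3)}.
So G has 4 subgroups of order 3.

4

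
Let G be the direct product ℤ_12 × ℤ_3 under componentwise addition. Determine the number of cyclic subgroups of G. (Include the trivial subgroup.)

Each element a generates a cyclic subgroup ⟨a⟩; distinct elements may generate the same one (a cyclic group of order d has φ(d) generators).
Cyclic subgroups by order — order 1: 1; order 2: 1; order 3: 4; order 4: 1; order 6: 4; order 12: 4.
Total: 15.

15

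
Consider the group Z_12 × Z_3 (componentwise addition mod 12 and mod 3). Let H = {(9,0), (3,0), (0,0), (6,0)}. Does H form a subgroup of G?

|H| = 4 divides |G| = 36, consistent with Lagrange.
H contains the identity, every element's inverse is in H, and H is closed under +: it is a subgroup.
In fact H = ⟨(9,0)⟩.

Yes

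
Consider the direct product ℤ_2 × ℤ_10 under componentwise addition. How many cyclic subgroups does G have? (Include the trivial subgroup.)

8

Each element a generates a cyclic subgroup ⟨a⟩; distinct elements may generate the same one (a cyclic group of order d has φ(d) generators).
Cyclic subgroups by order — order 1: 1; order 2: 3; order 5: 1; order 10: 3.
Total: 8.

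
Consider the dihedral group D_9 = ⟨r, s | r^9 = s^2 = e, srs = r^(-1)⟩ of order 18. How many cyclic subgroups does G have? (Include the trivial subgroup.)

12

A cyclic subgroup of order d is generated by each of its φ(d) elements of order d, so the cyclic subgroups of order d number (#elements of order d)/φ(d).
Cyclic subgroups by order — order 1: 1; order 2: 9; order 3: 1; order 9: 1.
Total: 12.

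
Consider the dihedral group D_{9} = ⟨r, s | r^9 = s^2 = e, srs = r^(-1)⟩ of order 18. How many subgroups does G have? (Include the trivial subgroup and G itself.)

|G| = 18, so by Lagrange every subgroup order divides 18. Divisors: 1, 2, 3, 6, 9, 18.
Subgroups by order — order 1: 1; order 2: 9; order 3: 1; order 6: 3; order 9: 1; order 18: 1.
Total: 1 + 9 + 1 + 3 + 1 + 1 = 16.

16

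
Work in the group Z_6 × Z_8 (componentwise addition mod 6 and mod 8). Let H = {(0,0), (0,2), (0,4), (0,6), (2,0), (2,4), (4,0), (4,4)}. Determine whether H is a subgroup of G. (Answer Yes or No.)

Closure fails: (4,4) + (0,6) = (4,2) ∉ H. So H is not a subgroup.

No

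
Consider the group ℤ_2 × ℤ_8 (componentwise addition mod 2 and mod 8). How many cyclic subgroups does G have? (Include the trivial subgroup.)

8

Each element a generates a cyclic subgroup ⟨a⟩; distinct elements may generate the same one (a cyclic group of order d has φ(d) generators).
Cyclic subgroups by order — order 1: 1; order 2: 3; order 4: 2; order 8: 2.
Total: 8.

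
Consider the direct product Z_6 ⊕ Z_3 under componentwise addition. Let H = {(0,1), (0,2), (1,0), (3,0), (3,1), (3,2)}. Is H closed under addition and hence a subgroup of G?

The identity (0,0) ∉ H, so H is not a subgroup.

No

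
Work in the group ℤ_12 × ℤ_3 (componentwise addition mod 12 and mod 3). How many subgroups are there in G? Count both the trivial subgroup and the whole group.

18

|G| = 36, so by Lagrange every subgroup order divides 36. Divisors: 1, 2, 3, 4, 6, 9, 12, 18, 36.
Subgroups by order — order 1: 1; order 2: 1; order 3: 4; order 4: 1; order 6: 4; order 9: 1; order 12: 4; order 18: 1; order 36: 1.
Total: 1 + 1 + 4 + 1 + 4 + 1 + 4 + 1 + 1 = 18.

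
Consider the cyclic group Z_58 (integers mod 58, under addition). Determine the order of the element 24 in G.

In Z_58, the order of an element a is n/gcd(a, n).
gcd(24, 58) = 2, so |⟨24⟩| = 58/2 = 29.

29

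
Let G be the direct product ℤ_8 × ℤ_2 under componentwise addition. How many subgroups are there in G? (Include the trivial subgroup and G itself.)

|G| = 16, so by Lagrange every subgroup order divides 16. Divisors: 1, 2, 4, 8, 16.
Subgroups by order — order 1: 1; order 2: 3; order 4: 3; order 8: 3; order 16: 1.
Total: 1 + 3 + 3 + 3 + 1 = 11.

11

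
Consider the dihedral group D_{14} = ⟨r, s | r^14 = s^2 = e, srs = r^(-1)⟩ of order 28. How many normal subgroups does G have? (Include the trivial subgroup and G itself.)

G has 28 subgroups. Checking conjugation-invariance by order — order 1: 1/1 normal; order 2: 1/15 normal; order 4: 0/7 normal; order 7: 1/1 normal; order 14: 3/3 normal; order 28: 1/1 normal.
Total normal subgroups: 7.

7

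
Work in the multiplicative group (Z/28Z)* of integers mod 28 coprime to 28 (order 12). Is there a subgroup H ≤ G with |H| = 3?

Yes

3 | 12. A subgroup of order 3 is {1, 9, 25}.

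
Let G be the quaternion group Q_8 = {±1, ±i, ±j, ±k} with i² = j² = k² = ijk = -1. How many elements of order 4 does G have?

The elements of order 4 are: i, -i, j, -j, k, -k.
That's 6.

6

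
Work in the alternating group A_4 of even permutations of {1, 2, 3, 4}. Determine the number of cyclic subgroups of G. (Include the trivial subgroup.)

Group the elements of G by the cyclic subgroup they generate; each cyclic subgroup of order d accounts for φ(d) elements.
Cyclic subgroups by order — order 1: 1; order 2: 3; order 3: 4.
Total: 8.

8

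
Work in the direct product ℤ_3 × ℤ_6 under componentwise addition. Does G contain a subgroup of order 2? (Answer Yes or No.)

Yes

2 | 18. A subgroup of order 2 is {(0,0), (0,3)}.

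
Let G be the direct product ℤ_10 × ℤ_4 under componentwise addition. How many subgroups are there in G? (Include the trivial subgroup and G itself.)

|G| = 40, so by Lagrange every subgroup order divides 40. Divisors: 1, 2, 4, 5, 8, 10, 20, 40.
Subgroups by order — order 1: 1; order 2: 3; order 4: 3; order 5: 1; order 8: 1; order 10: 3; order 20: 3; order 40: 1.
Total: 1 + 3 + 3 + 1 + 1 + 3 + 3 + 1 = 16.

16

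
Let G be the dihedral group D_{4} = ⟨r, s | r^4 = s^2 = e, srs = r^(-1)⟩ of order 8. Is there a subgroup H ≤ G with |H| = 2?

2 | 8. A subgroup of order 2 is {e, r^2}.

Yes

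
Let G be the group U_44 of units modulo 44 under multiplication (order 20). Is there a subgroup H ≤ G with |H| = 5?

5 | 20. A subgroup of order 5 is {1, 5, 9, 25, 37}.

Yes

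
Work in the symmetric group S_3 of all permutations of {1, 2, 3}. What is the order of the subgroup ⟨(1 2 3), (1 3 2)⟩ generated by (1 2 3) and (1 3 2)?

3

|⟨(1 2 3)⟩| = 3 and |⟨(1 3 2)⟩| = 3, so |H| is a multiple of lcm(3, 3) = 3 and divides |G| = 6.
Closing under the operation: H = {e, (1 2 3), (1 3 2)}, so |H| = 3.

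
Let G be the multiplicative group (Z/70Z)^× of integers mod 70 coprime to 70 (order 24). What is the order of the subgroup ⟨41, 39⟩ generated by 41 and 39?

12

|⟨41⟩| = 2 and |⟨39⟩| = 6, so |H| is a multiple of lcm(2, 6) = 6 and divides |G| = 24.
Closing under the operation: H = {1, 9, 11, 19, 29, 31, 39, 41, 51, 59, 61, 69}, so |H| = 12.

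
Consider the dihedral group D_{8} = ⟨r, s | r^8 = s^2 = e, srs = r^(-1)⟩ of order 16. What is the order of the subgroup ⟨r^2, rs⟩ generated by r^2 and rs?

8

|⟨r^2⟩| = 4 and |⟨rs⟩| = 2, so |H| is a multiple of lcm(4, 2) = 4 and divides |G| = 16.
Closing under the operation: H = {e, r^2, r^4, r^6, rs, r^3s, r^5s, r^7s}, so |H| = 8.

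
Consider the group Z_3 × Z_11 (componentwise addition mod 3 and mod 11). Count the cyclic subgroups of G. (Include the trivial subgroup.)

4

Group the elements of G by the cyclic subgroup they generate; each cyclic subgroup of order d accounts for φ(d) elements.
Cyclic subgroups by order — order 1: 1; order 3: 1; order 11: 1; order 33: 1.
Total: 4.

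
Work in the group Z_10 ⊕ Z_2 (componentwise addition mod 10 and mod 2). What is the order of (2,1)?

The order of (2,1) in Z_10 × Z_2 is lcm(ord(2) in Z_10, ord(1) in Z_2).
ord(2) = 5 and ord(1) = 2, so |⟨(2,1)⟩| = lcm(5, 2) = 10.

10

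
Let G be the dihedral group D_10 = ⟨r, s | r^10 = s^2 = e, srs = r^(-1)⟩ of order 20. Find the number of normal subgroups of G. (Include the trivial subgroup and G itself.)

7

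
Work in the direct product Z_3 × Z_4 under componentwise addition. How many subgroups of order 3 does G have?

1

|G| = 12 and 3 | 12, so subgroups of order 3 are possible by Lagrange.
The subgroups of order 3 are: {(0,0), (1,0), (2,0)}.
So G has 1 subgroup of order 3.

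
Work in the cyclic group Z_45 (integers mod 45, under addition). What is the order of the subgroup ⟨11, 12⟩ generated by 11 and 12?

|⟨11⟩| = 45 and |⟨12⟩| = 15, so |H| is a multiple of lcm(45, 15) = 45 and divides |G| = 45.
Closing {11, 12} under the group operation gives all of G, so |H| = 45.

45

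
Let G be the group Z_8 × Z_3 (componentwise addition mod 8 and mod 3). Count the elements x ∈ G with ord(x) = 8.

4

An element (a,b) has order lcm(ord(a), ord(b)); count pairs with lcm equal to 8.
Enumerating gives 4 such elements.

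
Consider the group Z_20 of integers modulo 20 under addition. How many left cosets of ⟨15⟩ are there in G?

5

|⟨15⟩| = 4 and |G| = 20.
By Lagrange, [G : H] = |G|/|H| = 20/4 = 5.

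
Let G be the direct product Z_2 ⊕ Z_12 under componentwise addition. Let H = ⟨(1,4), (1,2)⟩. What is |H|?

|⟨(1,4)⟩| = 6 and |⟨(1,2)⟩| = 6, so |H| is a multiple of lcm(6, 6) = 6 and divides |G| = 24.
Closing under the operation: H = {(0,0), (0,2), (0,4), (0,6), (0,8), (0,10), (1,0), (1,2), (1,4), (1,6), (1,8), (1,10)}, so |H| = 12.

12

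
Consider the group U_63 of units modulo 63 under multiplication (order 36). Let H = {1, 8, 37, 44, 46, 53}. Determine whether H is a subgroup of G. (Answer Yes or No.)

|H| = 6 divides |G| = 36, consistent with Lagrange.
H contains the identity, every element's inverse is in H, and H is closed under ·: it is a subgroup.
In fact H = ⟨53⟩.

Yes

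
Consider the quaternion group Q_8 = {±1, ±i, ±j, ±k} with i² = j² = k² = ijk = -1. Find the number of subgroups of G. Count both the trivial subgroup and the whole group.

|G| = 8, so by Lagrange every subgroup order divides 8. Divisors: 1, 2, 4, 8.
Subgroups by order — order 1: 1; order 2: 1; order 4: 3; order 8: 1.
Total: 1 + 1 + 3 + 1 = 6.

6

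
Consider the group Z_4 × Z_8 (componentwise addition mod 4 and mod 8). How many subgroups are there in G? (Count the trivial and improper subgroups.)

22

|G| = 32, so by Lagrange every subgroup order divides 32. Divisors: 1, 2, 4, 8, 16, 32.
Subgroups by order — order 1: 1; order 2: 3; order 4: 7; order 8: 7; order 16: 3; order 32: 1.
Total: 1 + 3 + 7 + 7 + 3 + 1 = 22.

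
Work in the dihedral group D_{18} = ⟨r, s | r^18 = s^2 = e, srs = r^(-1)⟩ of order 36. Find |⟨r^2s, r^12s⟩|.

18

|⟨r^2s⟩| = 2 and |⟨r^12s⟩| = 2, so |H| is a multiple of lcm(2, 2) = 2 and divides |G| = 36.
Closing under the operation: H = {e, r^2, r^4, r^6, r^8, r^10, r^12, r^14, r^16, s, r^2s, r^4s, r^6s, r^8s, r^10s, r^12s, r^14s, r^16s}, so |H| = 18.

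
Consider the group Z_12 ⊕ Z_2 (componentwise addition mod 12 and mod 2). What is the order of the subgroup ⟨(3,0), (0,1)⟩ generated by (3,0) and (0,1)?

|⟨(3,0)⟩| = 4 and |⟨(0,1)⟩| = 2, so |H| is a multiple of lcm(4, 2) = 4 and divides |G| = 24.
Closing under the operation: H = {(0,0), (0,1), (3,0), (3,1), (6,0), (6,1), (9,0), (9,1)}, so |H| = 8.

8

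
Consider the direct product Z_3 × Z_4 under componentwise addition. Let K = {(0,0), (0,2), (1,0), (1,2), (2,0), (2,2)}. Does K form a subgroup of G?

Yes

|K| = 6 divides |G| = 12, consistent with Lagrange.
K contains the identity, every element's inverse is in K, and K is closed under +: it is a subgroup.
In fact K = ⟨(1,2)⟩.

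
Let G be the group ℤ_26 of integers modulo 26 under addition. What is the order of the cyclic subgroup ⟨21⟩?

26

In ℤ_26, the order of an element a is n/gcd(a, n).
gcd(21, 26) = 1, so |⟨21⟩| = 26/1 = 26.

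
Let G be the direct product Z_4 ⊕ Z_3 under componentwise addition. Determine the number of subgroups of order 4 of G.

1

|G| = 12 and 4 | 12, so subgroups of order 4 are possible by Lagrange.
The subgroups of order 4 are: {(0,0), (1,0), (2,0), (3,0)}.
So G has 1 subgroup of order 4.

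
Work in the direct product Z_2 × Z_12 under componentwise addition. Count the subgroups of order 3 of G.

1

|G| = 24 and 3 | 24, so subgroups of order 3 are possible by Lagrange.
The subgroups of order 3 are: {(0,0), (0,4), (0,8)}.
So G has 1 subgroup of order 3.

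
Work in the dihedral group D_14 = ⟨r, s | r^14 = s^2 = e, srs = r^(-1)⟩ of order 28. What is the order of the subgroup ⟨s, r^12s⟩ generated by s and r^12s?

14

|⟨s⟩| = 2 and |⟨r^12s⟩| = 2, so |H| is a multiple of lcm(2, 2) = 2 and divides |G| = 28.
Closing under the operation: H = {e, r^2, r^4, r^6, r^8, r^10, r^12, s, r^2s, r^4s, r^6s, r^8s, r^10s, r^12s}, so |H| = 14.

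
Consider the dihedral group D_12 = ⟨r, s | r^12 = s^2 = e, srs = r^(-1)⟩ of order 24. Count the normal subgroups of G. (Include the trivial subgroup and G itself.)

9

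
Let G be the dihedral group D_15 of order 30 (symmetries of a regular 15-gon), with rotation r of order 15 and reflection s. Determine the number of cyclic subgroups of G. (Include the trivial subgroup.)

19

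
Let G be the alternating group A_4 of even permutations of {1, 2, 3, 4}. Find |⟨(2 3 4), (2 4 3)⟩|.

3

|⟨(2 3 4)⟩| = 3 and |⟨(2 4 3)⟩| = 3, so |H| is a multiple of lcm(3, 3) = 3 and divides |G| = 12.
Closing under the operation: H = {e, (2 3 4), (2 4 3)}, so |H| = 3.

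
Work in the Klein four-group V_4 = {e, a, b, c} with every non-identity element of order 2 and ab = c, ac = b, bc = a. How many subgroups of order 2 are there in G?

3

|G| = 4 and 2 | 4, so subgroups of order 2 are possible by Lagrange.
The subgroups of order 2 are: {e, a}; {e, b}; {e, c}.
So G has 3 subgroups of order 2.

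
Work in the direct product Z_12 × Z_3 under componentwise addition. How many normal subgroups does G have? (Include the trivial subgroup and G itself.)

G is abelian, so every subgroup is normal.
G has 18 subgroups in total, hence 18 normal subgroups.

18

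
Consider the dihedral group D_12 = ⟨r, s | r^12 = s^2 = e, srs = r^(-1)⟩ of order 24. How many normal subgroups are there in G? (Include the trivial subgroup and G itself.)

G has 34 subgroups. Checking conjugation-invariance by order — order 1: 1/1 normal; order 2: 1/13 normal; order 3: 1/1 normal; order 4: 1/7 normal; order 6: 1/5 normal; order 8: 0/3 normal; order 12: 3/3 normal; order 24: 1/1 normal.
Total normal subgroups: 9.

9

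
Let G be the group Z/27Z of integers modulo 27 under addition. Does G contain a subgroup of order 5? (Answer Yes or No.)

No

5 does not divide |G| = 27, so by Lagrange no subgroup of order 5 exists.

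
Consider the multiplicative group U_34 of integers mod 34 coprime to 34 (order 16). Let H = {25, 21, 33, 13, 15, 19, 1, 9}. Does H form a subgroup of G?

Yes

|H| = 8 divides |G| = 16, consistent with Lagrange.
H contains the identity, every element's inverse is in H, and H is closed under ·: it is a subgroup.
In fact H = ⟨9⟩.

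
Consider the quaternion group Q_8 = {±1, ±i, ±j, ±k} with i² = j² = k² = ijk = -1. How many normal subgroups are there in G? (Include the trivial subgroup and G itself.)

6

G has 6 subgroups. Checking conjugation-invariance by order — order 1: 1/1 normal; order 2: 1/1 normal; order 4: 3/3 normal; order 8: 1/1 normal.
Total normal subgroups: 6.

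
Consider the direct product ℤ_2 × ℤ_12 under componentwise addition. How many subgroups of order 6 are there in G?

3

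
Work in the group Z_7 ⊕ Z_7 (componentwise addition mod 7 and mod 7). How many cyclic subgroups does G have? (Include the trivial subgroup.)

9

A cyclic subgroup of order d is generated by each of its φ(d) elements of order d, so the cyclic subgroups of order d number (#elements of order d)/φ(d).
Cyclic subgroups by order — order 1: 1; order 7: 8.
Total: 9.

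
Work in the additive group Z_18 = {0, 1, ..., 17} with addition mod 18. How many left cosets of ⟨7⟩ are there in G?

1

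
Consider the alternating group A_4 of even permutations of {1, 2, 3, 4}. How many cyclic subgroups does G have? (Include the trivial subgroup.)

Each element a generates a cyclic subgroup ⟨a⟩; distinct elements may generate the same one (a cyclic group of order d has φ(d) generators).
Cyclic subgroups by order — order 1: 1; order 2: 3; order 3: 4.
Total: 8.

8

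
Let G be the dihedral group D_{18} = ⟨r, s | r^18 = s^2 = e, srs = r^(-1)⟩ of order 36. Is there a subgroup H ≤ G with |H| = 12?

12 | 36. A subgroup of order 12 is {e, r^3, r^6, r^9, r^12, r^15, rs, r^4s, r^7s, r^10s, r^13s, r^16s}.

Yes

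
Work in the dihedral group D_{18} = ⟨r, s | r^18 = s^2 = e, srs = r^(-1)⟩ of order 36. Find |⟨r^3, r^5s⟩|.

|⟨r^3⟩| = 6 and |⟨r^5s⟩| = 2, so |H| is a multiple of lcm(6, 2) = 6 and divides |G| = 36.
Closing under the operation: H = {e, r^3, r^6, r^9, r^12, r^15, r^2s, r^5s, r^8s, r^11s, r^14s, r^17s}, so |H| = 12.

12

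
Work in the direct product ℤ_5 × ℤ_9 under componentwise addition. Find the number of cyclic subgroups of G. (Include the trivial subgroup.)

Group the elements of G by the cyclic subgroup they generate; each cyclic subgroup of order d accounts for φ(d) elements.
Cyclic subgroups by order — order 1: 1; order 3: 1; order 5: 1; order 9: 1; order 15: 1; order 45: 1.
Total: 6.

6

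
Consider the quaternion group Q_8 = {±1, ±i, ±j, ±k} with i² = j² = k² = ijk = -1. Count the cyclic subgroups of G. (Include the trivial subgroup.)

Each element a generates a cyclic subgroup ⟨a⟩; distinct elements may generate the same one (a cyclic group of order d has φ(d) generators).
Cyclic subgroups by order — order 1: 1; order 2: 1; order 4: 3.
Total: 5.

5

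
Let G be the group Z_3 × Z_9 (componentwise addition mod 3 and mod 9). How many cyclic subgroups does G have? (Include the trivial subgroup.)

Each element a generates a cyclic subgroup ⟨a⟩; distinct elements may generate the same one (a cyclic group of order d has φ(d) generators).
Cyclic subgroups by order — order 1: 1; order 3: 4; order 9: 3.
Total: 8.

8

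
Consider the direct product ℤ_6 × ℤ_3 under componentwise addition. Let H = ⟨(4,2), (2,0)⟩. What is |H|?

9

|⟨(4,2)⟩| = 3 and |⟨(2,0)⟩| = 3, so |H| is a multiple of lcm(3, 3) = 3 and divides |G| = 18.
Closing under the operation: H = {(0,0), (0,1), (0,2), (2,0), (2,1), (2,2), (4,0), (4,1), (4,2)}, so |H| = 9.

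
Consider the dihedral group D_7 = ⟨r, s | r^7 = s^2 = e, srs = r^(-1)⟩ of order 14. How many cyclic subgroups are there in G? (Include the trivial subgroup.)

Each element a generates a cyclic subgroup ⟨a⟩; distinct elements may generate the same one (a cyclic group of order d has φ(d) generators).
Cyclic subgroups by order — order 1: 1; order 2: 7; order 7: 1.
Total: 9.

9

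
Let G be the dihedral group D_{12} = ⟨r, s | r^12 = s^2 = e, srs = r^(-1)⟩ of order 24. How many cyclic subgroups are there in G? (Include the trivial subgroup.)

18

A cyclic subgroup of order d is generated by each of its φ(d) elements of order d, so the cyclic subgroups of order d number (#elements of order d)/φ(d).
Cyclic subgroups by order — order 1: 1; order 2: 13; order 3: 1; order 4: 1; order 6: 1; order 12: 1.
Total: 18.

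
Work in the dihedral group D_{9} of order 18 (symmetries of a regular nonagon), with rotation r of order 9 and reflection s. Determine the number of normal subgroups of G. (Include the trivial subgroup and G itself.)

4

G has 16 subgroups. Checking conjugation-invariance by order — order 1: 1/1 normal; order 2: 0/9 normal; order 3: 1/1 normal; order 6: 0/3 normal; order 9: 1/1 normal; order 18: 1/1 normal.
Total normal subgroups: 4.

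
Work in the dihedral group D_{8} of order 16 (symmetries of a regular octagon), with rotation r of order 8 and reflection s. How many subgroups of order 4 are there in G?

|G| = 16 and 4 | 16, so subgroups of order 4 are possible by Lagrange.
The subgroups of order 4 are: {e, r^2, r^4, r^6}; {e, r^4, r^2s, r^6s}; {e, r^4, r^3s, r^7s}; {e, r^4, s, r^4s}; … (5 in all).
So G has 5 subgroups of order 4.

5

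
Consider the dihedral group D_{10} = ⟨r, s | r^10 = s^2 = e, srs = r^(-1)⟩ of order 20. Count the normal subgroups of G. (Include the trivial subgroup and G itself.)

G has 22 subgroups. Checking conjugation-invariance by order — order 1: 1/1 normal; order 2: 1/11 normal; order 4: 0/5 normal; order 5: 1/1 normal; order 10: 3/3 normal; order 20: 1/1 normal.
Total normal subgroups: 7.

7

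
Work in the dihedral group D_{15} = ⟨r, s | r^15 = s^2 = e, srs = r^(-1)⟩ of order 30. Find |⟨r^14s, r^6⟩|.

|⟨r^14s⟩| = 2 and |⟨r^6⟩| = 5, so |H| is a multiple of lcm(2, 5) = 10 and divides |G| = 30.
Closing under the operation: H = {e, r^3, r^6, r^9, r^12, r^2s, r^5s, r^8s, r^11s, r^14s}, so |H| = 10.

10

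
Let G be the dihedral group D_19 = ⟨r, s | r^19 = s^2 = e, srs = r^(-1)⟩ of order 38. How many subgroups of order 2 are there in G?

19

|G| = 38 and 2 | 38, so subgroups of order 2 are possible by Lagrange.
The subgroups of order 2 are: {e, r^10s}; {e, r^11s}; {e, r^12s}; {e, r^13s}; … (19 in all).
So G has 19 subgroups of order 2.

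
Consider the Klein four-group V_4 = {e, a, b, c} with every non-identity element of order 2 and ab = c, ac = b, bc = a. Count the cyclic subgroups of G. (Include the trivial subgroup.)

4

A cyclic subgroup of order d is generated by each of its φ(d) elements of order d, so the cyclic subgroups of order d number (#elements of order d)/φ(d).
Cyclic subgroups by order — order 1: 1; order 2: 3.
Total: 4.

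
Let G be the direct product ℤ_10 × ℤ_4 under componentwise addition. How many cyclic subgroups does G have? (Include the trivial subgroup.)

Group the elements of G by the cyclic subgroup they generate; each cyclic subgroup of order d accounts for φ(d) elements.
Cyclic subgroups by order — order 1: 1; order 2: 3; order 4: 2; order 5: 1; order 10: 3; order 20: 2.
Total: 12.

12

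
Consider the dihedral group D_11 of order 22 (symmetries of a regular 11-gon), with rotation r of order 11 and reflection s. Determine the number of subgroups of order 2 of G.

11

|G| = 22 and 2 | 22, so subgroups of order 2 are possible by Lagrange.
The subgroups of order 2 are: {e, r^10s}; {e, r^2s}; {e, r^3s}; {e, r^4s}; … (11 in all).
So G has 11 subgroups of order 2.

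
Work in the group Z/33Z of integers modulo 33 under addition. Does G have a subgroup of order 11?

Yes

11 | 33. A subgroup of order 11 is {0, 3, 6, 9, 12, 15, 18, 21, 24, 27, 30}.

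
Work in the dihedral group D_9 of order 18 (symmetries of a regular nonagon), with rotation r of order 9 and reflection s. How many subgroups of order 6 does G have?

3

|G| = 18 and 6 | 18, so subgroups of order 6 are possible by Lagrange.
The subgroups of order 6 are: {e, r^3, r^6, r^2s, r^5s, r^8s}; {e, r^3, r^6, s, r^3s, r^6s}; {e, r^3, r^6, rs, r^4s, r^7s}.
So G has 3 subgroups of order 6.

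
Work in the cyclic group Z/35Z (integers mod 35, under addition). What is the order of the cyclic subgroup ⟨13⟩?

In Z/35Z, the order of an element a is n/gcd(a, n).
gcd(13, 35) = 1, so |⟨13⟩| = 35/1 = 35.

35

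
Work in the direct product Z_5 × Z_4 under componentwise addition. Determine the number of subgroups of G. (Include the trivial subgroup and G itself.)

6

|G| = 20, so by Lagrange every subgroup order divides 20. Divisors: 1, 2, 4, 5, 10, 20.
Subgroups by order — order 1: 1; order 2: 1; order 4: 1; order 5: 1; order 10: 1; order 20: 1.
Total: 1 + 1 + 1 + 1 + 1 + 1 = 6.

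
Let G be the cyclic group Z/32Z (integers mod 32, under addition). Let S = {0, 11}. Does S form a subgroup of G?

No

11 ∈ S but its inverse 21 ∉ S, so S is not a subgroup.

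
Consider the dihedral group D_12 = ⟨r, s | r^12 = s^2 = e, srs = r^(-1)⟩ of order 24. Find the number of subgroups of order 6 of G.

5

|G| = 24 and 6 | 24, so subgroups of order 6 are possible by Lagrange.
The subgroups of order 6 are: {e, r^2, r^4, r^6, r^8, r^10}; {e, r^4, r^8, r^2s, r^6s, r^10s}; {e, r^4, r^8, r^3s, r^7s, r^11s}; {e, r^4, r^8, s, r^4s, r^8s}; … (5 in all).
So G has 5 subgroups of order 6.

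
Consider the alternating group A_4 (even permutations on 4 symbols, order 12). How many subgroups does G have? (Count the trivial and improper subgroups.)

10

|G| = 12, so by Lagrange every subgroup order divides 12. Divisors: 1, 2, 3, 4, 6, 12.
Subgroups by order — order 1: 1; order 2: 3; order 3: 4; order 4: 1; order 6: 0; order 12: 1.
Total: 1 + 3 + 4 + 1 + 0 + 1 = 10.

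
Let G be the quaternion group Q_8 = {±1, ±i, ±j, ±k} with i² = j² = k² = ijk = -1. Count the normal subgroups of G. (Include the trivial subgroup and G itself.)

6

G has 6 subgroups. Checking conjugation-invariance by order — order 1: 1/1 normal; order 2: 1/1 normal; order 4: 3/3 normal; order 8: 1/1 normal.
Total normal subgroups: 6.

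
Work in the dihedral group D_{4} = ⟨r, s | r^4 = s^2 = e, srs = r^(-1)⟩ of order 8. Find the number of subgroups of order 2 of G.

5

|G| = 8 and 2 | 8, so subgroups of order 2 are possible by Lagrange.
The subgroups of order 2 are: {e, r^2}; {e, r^2s}; {e, r^3s}; {e, rs}; … (5 in all).
So G has 5 subgroups of order 2.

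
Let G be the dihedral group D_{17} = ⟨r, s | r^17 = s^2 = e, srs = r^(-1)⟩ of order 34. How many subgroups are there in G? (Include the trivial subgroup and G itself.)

|G| = 34, so by Lagrange every subgroup order divides 34. Divisors: 1, 2, 17, 34.
Subgroups by order — order 1: 1; order 2: 17; order 17: 1; order 34: 1.
Total: 1 + 17 + 1 + 1 = 20.

20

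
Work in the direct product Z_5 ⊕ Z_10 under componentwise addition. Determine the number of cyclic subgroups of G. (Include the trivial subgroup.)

Group the elements of G by the cyclic subgroup they generate; each cyclic subgroup of order d accounts for φ(d) elements.
Cyclic subgroups by order — order 1: 1; order 2: 1; order 5: 6; order 10: 6.
Total: 14.

14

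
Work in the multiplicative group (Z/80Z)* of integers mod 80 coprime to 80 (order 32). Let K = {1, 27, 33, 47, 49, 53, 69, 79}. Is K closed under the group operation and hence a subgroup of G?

No

33 ∈ K but its inverse 17 ∉ K, so K is not a subgroup.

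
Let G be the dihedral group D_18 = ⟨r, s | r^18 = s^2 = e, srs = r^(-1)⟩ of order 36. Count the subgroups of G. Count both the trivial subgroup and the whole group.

|G| = 36, so by Lagrange every subgroup order divides 36. Divisors: 1, 2, 3, 4, 6, 9, 12, 18, 36.
Subgroups by order — order 1: 1; order 2: 19; order 3: 1; order 4: 9; order 6: 7; order 9: 1; order 12: 3; order 18: 3; order 36: 1.
Total: 1 + 19 + 1 + 9 + 7 + 1 + 3 + 3 + 1 = 45.

45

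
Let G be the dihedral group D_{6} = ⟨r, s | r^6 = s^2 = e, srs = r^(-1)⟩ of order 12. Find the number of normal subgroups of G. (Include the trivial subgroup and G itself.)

7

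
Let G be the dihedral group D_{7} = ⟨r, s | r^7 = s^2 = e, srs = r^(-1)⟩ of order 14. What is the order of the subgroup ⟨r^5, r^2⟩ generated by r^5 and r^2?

7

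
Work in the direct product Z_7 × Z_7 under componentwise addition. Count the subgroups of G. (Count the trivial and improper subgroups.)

|G| = 49, so by Lagrange every subgroup order divides 49. Divisors: 1, 7, 49.
Subgroups by order — order 1: 1; order 7: 8; order 49: 1.
Total: 1 + 8 + 1 = 10.

10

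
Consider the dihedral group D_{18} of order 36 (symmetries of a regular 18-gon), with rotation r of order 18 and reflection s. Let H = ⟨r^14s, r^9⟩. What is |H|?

4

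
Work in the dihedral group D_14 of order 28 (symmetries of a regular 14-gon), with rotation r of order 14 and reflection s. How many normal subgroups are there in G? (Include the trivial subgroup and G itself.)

7

G has 28 subgroups. Checking conjugation-invariance by order — order 1: 1/1 normal; order 2: 1/15 normal; order 4: 0/7 normal; order 7: 1/1 normal; order 14: 3/3 normal; order 28: 1/1 normal.
Total normal subgroups: 7.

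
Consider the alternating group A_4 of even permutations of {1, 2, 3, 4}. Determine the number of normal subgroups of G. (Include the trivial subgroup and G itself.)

G has 10 subgroups. Checking conjugation-invariance by order — order 1: 1/1 normal; order 2: 0/3 normal; order 3: 0/4 normal; order 4: 1/1 normal; order 12: 1/1 normal.
Total normal subgroups: 3.

3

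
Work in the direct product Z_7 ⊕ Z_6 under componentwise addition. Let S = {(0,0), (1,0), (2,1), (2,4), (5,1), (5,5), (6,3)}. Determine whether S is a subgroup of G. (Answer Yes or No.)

(2,4) ∈ S but its inverse (5,2) ∉ S, so S is not a subgroup.

No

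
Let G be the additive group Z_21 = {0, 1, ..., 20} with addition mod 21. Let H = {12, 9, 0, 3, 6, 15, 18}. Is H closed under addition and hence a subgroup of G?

|H| = 7 divides |G| = 21, consistent with Lagrange.
H contains the identity, every element's inverse is in H, and H is closed under +: it is a subgroup.
In fact H = ⟨18⟩.

Yes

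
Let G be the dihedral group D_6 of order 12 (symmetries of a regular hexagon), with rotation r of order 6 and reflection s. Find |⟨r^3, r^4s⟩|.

4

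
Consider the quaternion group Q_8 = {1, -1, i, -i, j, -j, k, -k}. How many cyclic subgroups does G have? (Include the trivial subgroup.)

5

Group the elements of G by the cyclic subgroup they generate; each cyclic subgroup of order d accounts for φ(d) elements.
Cyclic subgroups by order — order 1: 1; order 2: 1; order 4: 3.
Total: 5.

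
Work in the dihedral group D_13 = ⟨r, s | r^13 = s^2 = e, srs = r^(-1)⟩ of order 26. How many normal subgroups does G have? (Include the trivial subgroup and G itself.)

3

G has 16 subgroups. Checking conjugation-invariance by order — order 1: 1/1 normal; order 2: 0/13 normal; order 13: 1/1 normal; order 26: 1/1 normal.
Total normal subgroups: 3.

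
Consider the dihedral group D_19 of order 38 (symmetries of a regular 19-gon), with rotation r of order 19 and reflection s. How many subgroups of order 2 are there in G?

19

|G| = 38 and 2 | 38, so subgroups of order 2 are possible by Lagrange.
The subgroups of order 2 are: {e, r^10s}; {e, r^11s}; {e, r^12s}; {e, r^13s}; … (19 in all).
So G has 19 subgroups of order 2.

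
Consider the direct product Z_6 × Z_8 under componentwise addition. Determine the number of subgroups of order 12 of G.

3

|G| = 48 and 12 | 48, so subgroups of order 12 are possible by Lagrange.
The subgroups of order 12 are: {(0,0), (0,2), (0,4), (0,6), (2,0), (2,2), (2,4), (2,6), (4,0), (4,2), (4,4), (4,6)}; {(0,0), (0,4), (1,0), (1,4), (2,0), (2,4), (3,0), (3,4), (4,0), (4,4), (5,0), (5,4)}; {(0,0), (0,4), (1,2), (1,6), (2,0), (2,4), (3,2), (3,6), (4,0), (4,4), (5,2), (5,6)}.
So G has 3 subgroups of order 12.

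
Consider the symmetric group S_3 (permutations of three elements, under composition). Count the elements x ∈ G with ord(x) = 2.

3

The elements of order 2 are: (2 3), (1 2), (1 3).
That's 3.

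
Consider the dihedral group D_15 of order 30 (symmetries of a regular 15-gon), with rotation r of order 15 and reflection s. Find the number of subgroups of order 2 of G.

15

|G| = 30 and 2 | 30, so subgroups of order 2 are possible by Lagrange.
The subgroups of order 2 are: {e, r^10s}; {e, r^11s}; {e, r^12s}; {e, r^13s}; … (15 in all).
So G has 15 subgroups of order 2.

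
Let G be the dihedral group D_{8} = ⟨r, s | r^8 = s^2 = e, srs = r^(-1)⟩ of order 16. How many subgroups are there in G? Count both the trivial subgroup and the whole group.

|G| = 16, so by Lagrange every subgroup order divides 16. Divisors: 1, 2, 4, 8, 16.
Subgroups by order — order 1: 1; order 2: 9; order 4: 5; order 8: 3; order 16: 1.
Total: 1 + 9 + 5 + 3 + 1 = 19.

19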